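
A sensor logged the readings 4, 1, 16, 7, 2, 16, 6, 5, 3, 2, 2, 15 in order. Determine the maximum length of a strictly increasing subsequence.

4

Track the smallest tail for each achievable length (strict):
4 → extends → [4]
1 → replaces 4 → [1]
16 → extends → [1, 16]
7 → replaces 16 → [1, 7]
2 → replaces 7 → [1, 2]
16 → extends → [1, 2, 16]
6 → replaces 16 → [1, 2, 6]
5 → replaces 6 → [1, 2, 5]
3 → replaces 5 → [1, 2, 3]
2 → already a tail → [1, 2, 3]
2 → already a tail → [1, 2, 3]
15 → extends → [1, 2, 3, 15]
Four tails, so the longest strictly increasing subsequence has length 4 (e.g. 1, 2, 6, 15).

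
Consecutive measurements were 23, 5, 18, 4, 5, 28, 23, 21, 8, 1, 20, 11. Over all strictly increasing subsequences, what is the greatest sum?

51

Let S[i] be the best sum of a strictly increasing subsequence ending at i:
i:      1  2  3  4  5  6  7  8  9 10 11 12
a[i]:  23  5 18  4  5 28 23 21  8  1 20 11
S:     23  5 23  4  9 51 46 44 17  1 43 28
Maximum is 51 (e.g. 5 + 18 + 28).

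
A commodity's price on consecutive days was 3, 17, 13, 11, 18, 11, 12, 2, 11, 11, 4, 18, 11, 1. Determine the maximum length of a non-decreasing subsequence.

6

Let dp[i] be the length of the longest such subsequence ending at index i:
i:      1  2  3  4  5  6  7  8  9 10 11 12 13 14
a[i]:   3 17 13 11 18 11 12  2 11 11  4 18 11  1
dp:     1  2  2  2  3  3  4  1  4  5  2  6  6  1
Maximum dp value is 6.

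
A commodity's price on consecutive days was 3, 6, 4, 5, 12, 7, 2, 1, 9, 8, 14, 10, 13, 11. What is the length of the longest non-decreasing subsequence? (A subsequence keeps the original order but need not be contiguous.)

7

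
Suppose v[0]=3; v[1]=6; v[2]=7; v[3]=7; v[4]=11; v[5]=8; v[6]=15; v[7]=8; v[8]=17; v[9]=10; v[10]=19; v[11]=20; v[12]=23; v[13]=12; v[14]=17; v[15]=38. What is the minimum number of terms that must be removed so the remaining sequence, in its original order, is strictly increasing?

Fewest deletions = n − (longest strictly increasing subsequence).
Patience tails:
3 → extends → [3]
6 → extends → [3, 6]
7 → extends → [3, 6, 7]
7 → already a tail → [3, 6, 7]
11 → extends → [3, 6, 7, 11]
8 → replaces 11 → [3, 6, 7, 8]
15 → extends → [3, 6, 7, 8, 15]
8 → already a tail → [3, 6, 7, 8, 15]
17 → extends → [3, 6, 7, 8, 15, 17]
10 → replaces 15 → [3, 6, 7, 8, 10, 17]
19 → extends → [3, 6, 7, 8, 10, 17, 19]
20 → extends → [3, 6, 7, 8, 10, 17, 19, 20]
23 → extends → [3, 6, 7, 8, 10, 17, 19, 20, 23]
12 → replaces 17 → [3, 6, 7, 8, 10, 12, 19, 20, 23]
17 → replaces 19 → [3, 6, 7, 8, 10, 12, 17, 20, 23]
38 → extends → [3, 6, 7, 8, 10, 12, 17, 20, 23, 38]
Longest strictly increasing subsequence has length 10, so deletions = 16 − 10 = 6.

6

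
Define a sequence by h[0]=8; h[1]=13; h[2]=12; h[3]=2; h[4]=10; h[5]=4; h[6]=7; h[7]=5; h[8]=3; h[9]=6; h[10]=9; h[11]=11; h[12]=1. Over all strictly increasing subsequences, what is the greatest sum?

Let S[i] be the best sum of a strictly increasing subsequence ending at i:
i:      0  1  2  3  4  5  6  7  8  9 10 11 12
h[i]:   8 13 12  2 10  4  7  5  3  6  9 11  1
S:      8 21 20  2 18  6 13 11  5 17 26 37  1
Maximum is 37 (e.g. 2 + 4 + 5 + 6 + 9 + 11).

37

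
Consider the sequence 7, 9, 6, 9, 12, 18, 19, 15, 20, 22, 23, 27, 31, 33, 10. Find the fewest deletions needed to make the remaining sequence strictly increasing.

4

Fewest deletions = n − (longest strictly increasing subsequence).
Patience tails:
7 → extends → [7]
9 → extends → [7, 9]
6 → replaces 7 → [6, 9]
9 → already a tail → [6, 9]
12 → extends → [6, 9, 12]
18 → extends → [6, 9, 12, 18]
19 → extends → [6, 9, 12, 18, 19]
15 → replaces 18 → [6, 9, 12, 15, 19]
20 → extends → [6, 9, 12, 15, 19, 20]
22 → extends → [6, 9, 12, 15, 19, 20, 22]
23 → extends → [6, 9, 12, 15, 19, 20, 22, 23]
27 → extends → [6, 9, 12, 15, 19, 20, 22, 23, 27]
31 → extends → [6, 9, 12, 15, 19, 20, 22, 23, 27, 31]
33 → extends → [6, 9, 12, 15, 19, 20, 22, 23, 27, 31, 33]
10 → replaces 12 → [6, 9, 10, 15, 19, 20, 22, 23, 27, 31, 33]
Longest strictly increasing subsequence has length 11, so deletions = 15 − 11 = 4.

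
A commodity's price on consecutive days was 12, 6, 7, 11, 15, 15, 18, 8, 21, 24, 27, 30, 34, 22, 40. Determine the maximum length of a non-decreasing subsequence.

Let dp[i] be the length of the longest such subsequence ending at index i:
i:      1  2  3  4  5  6  7  8  9 10 11 12 13 14 15
a[i]:  12  6  7 11 15 15 18  8 21 24 27 30 34 22 40
dp:     1  1  2  3  4  5  6  3  7  8  9 10 11  8 12
Maximum dp value is 12.

12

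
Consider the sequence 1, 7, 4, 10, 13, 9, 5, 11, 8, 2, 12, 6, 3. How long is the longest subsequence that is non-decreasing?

Track the smallest tail for each achievable length (allowing ties):
1 → extends → [1]
7 → extends → [1, 7]
4 → replaces 7 → [1, 4]
10 → extends → [1, 4, 10]
13 → extends → [1, 4, 10, 13]
9 → replaces 10 → [1, 4, 9, 13]
5 → replaces 9 → [1, 4, 5, 13]
11 → replaces 13 → [1, 4, 5, 11]
8 → replaces 11 → [1, 4, 5, 8]
2 → replaces 4 → [1, 2, 5, 8]
12 → extends → [1, 2, 5, 8, 12]
6 → replaces 8 → [1, 2, 5, 6, 12]
3 → replaces 5 → [1, 2, 3, 6, 12]
Five tails, so the longest non-decreasing subsequence has length 5 (e.g. 1, 7, 10, 11, 12).

5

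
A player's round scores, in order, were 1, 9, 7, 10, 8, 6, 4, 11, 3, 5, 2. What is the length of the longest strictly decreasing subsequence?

Negate each value so 'decreasing' becomes 'increasing', then run patience tails on the negated sequence:
-1 → extends → [-1]
-9 → replaces -1 → [-9]
-7 → extends → [-9, -7]
-10 → replaces -9 → [-10, -7]
-8 → replaces -7 → [-10, -8]
-6 → extends → [-10, -8, -6]
-4 → extends → [-10, -8, -6, -4]
-11 → replaces -10 → [-11, -8, -6, -4]
-3 → extends → [-11, -8, -6, -4, -3]
-5 → replaces -4 → [-11, -8, -6, -5, -3]
-2 → extends → [-11, -8, -6, -5, -3, -2]
Six tails, so the longest strictly decreasing subsequence of the original has length 6.

6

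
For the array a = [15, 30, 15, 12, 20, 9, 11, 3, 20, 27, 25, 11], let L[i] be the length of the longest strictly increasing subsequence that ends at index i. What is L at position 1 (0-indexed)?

2

dp[i] = 1 + max{dp[j] : j<i, a[j]<a[i]} (or 1 if no such j):
i:      0  1  2  3  4  5  6  7  8  9 10 11
a[i]:  15 30 15 12 20  9 11  3 20 27 25 11
dp:     1  2  1  1  2  1  2  1  3  4  4  2
At index 1 the value is 2.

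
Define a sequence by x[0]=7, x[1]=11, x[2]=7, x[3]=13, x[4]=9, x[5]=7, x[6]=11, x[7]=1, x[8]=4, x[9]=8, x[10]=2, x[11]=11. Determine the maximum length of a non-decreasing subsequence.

5

Track the smallest tail for each achievable length (allowing ties):
7 → extends → [7]
11 → extends → [7, 11]
7 → replaces 11 → [7, 7]
13 → extends → [7, 7, 13]
9 → replaces 13 → [7, 7, 9]
7 → replaces 9 → [7, 7, 7]
11 → extends → [7, 7, 7, 11]
1 → replaces 7 → [1, 7, 7, 11]
4 → replaces 7 → [1, 4, 7, 11]
8 → replaces 11 → [1, 4, 7, 8]
2 → replaces 4 → [1, 2, 7, 8]
11 → extends → [1, 2, 7, 8, 11]
Five tails, so the longest non-decreasing subsequence has length 5 (e.g. 7, 7, 9, 11, 11).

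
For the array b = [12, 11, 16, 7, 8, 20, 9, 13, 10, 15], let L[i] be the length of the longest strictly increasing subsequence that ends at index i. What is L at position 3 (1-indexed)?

dp[i] = 1 + max{dp[j] : j<i, b[j]<b[i]} (or 1 if no such j):
i:      1  2  3  4  5  6  7  8  9 10
b[i]:  12 11 16  7  8 20  9 13 10 15
dp:     1  1  2  1  2  3  3  4  4  5
At index 3 the value is 2.

2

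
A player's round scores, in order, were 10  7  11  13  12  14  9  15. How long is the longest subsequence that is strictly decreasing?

Let dp[i] be the longest strictly decreasing subsequence ending at i:
i:      1  2  3  4  5  6  7  8
a[i]:  10  7 11 13 12 14  9 15
dp:     1  2  1  1  2  1  3  1
Maximum is 3.

3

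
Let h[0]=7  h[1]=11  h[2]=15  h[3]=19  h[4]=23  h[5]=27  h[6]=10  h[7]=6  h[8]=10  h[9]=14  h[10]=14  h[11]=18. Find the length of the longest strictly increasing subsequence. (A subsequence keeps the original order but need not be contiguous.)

6

Let dp[i] be the length of the longest such subsequence ending at index i:
i:      0  1  2  3  4  5  6  7  8  9 10 11
h[i]:   7 11 15 19 23 27 10  6 10 14 14 18
dp:     1  2  3  4  5  6  2  1  2  3  3  4
Maximum dp value is 6.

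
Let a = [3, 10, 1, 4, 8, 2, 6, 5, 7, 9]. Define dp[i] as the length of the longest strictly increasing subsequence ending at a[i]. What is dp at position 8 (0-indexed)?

dp[i] = 1 + max{dp[j] : j<i, a[j]<a[i]} (or 1 if no such j):
i:      0  1  2  3  4  5  6  7  8  9
a[i]:   3 10  1  4  8  2  6  5  7  9
dp:     1  2  1  2  3  2  3  3  4  5
At index 8 the value is 4.

4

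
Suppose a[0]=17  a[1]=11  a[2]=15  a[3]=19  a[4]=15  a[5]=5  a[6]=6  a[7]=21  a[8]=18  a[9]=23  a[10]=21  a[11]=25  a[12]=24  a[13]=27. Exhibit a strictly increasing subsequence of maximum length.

11, 15, 19, 21, 23, 25, 27

Patience tails give the LIS length; then backtrack through the dp parents:
17 → extends → [17]
11 → replaces 17 → [11]
15 → extends → [11, 15]
19 → extends → [11, 15, 19]
15 → already a tail → [11, 15, 19]
5 → replaces 11 → [5, 15, 19]
6 → replaces 15 → [5, 6, 19]
21 → extends → [5, 6, 19, 21]
18 → replaces 19 → [5, 6, 18, 21]
23 → extends → [5, 6, 18, 21, 23]
21 → already a tail → [5, 6, 18, 21, 23]
25 → extends → [5, 6, 18, 21, 23, 25]
24 → replaces 25 → [5, 6, 18, 21, 23, 24]
27 → extends → [5, 6, 18, 21, 23, 24, 27]
Length 7; one witness is 11, 15, 19, 21, 23, 25, 27.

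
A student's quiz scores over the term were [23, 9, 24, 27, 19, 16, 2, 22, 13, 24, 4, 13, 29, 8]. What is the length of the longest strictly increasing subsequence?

5

Track the smallest tail for each achievable length (strict):
23 → extends → [23]
9 → replaces 23 → [9]
24 → extends → [9, 24]
27 → extends → [9, 24, 27]
19 → replaces 24 → [9, 19, 27]
16 → replaces 19 → [9, 16, 27]
2 → replaces 9 → [2, 16, 27]
22 → replaces 27 → [2, 16, 22]
13 → replaces 16 → [2, 13, 22]
24 → extends → [2, 13, 22, 24]
4 → replaces 13 → [2, 4, 22, 24]
13 → replaces 22 → [2, 4, 13, 24]
29 → extends → [2, 4, 13, 24, 29]
8 → replaces 13 → [2, 4, 8, 24, 29]
Five tails, so the longest strictly increasing subsequence has length 5 (e.g. 9, 19, 22, 24, 29).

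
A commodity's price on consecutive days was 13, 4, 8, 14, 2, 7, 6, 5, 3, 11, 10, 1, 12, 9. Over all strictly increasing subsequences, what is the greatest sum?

Let S[i] be the best sum of a strictly increasing subsequence ending at i:
i:      1  2  3  4  5  6  7  8  9 10 11 12 13 14
a[i]:  13  4  8 14  2  7  6  5  3 11 10  1 12  9
S:     13  4 12 27  2 11 10  9  5 23 22  1 35 21
Maximum is 35 (e.g. 4 + 8 + 11 + 12).

35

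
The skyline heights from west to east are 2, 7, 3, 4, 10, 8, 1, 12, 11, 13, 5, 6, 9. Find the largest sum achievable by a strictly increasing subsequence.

Let S[i] be the best sum of a strictly increasing subsequence ending at i:
i:      1  2  3  4  5  6  7  8  9 10 11 12 13
a[i]:   2  7  3  4 10  8  1 12 11 13  5  6  9
S:      2  9  5  9 19 17  1 31 30 44 14 20 29
Maximum is 44 (e.g. 2 + 3 + 4 + 10 + 12 + 13).

44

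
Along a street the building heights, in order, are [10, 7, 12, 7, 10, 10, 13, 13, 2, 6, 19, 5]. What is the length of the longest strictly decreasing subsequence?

4

Negate each value so 'decreasing' becomes 'increasing', then run patience tails on the negated sequence:
-10 → extends → [-10]
-7 → extends → [-10, -7]
-12 → replaces -10 → [-12, -7]
-7 → already a tail → [-12, -7]
-10 → replaces -7 → [-12, -10]
-10 → already a tail → [-12, -10]
-13 → replaces -12 → [-13, -10]
-13 → already a tail → [-13, -10]
-2 → extends → [-13, -10, -2]
-6 → replaces -2 → [-13, -10, -6]
-19 → replaces -13 → [-19, -10, -6]
-5 → extends → [-19, -10, -6, -5]
Four tails, so the longest strictly decreasing subsequence of the original has length 4.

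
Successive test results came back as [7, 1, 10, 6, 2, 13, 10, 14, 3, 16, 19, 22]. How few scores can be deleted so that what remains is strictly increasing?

Fewest deletions = n − (longest strictly increasing subsequence).
Patience tails:
7 → extends → [7]
1 → replaces 7 → [1]
10 → extends → [1, 10]
6 → replaces 10 → [1, 6]
2 → replaces 6 → [1, 2]
13 → extends → [1, 2, 13]
10 → replaces 13 → [1, 2, 10]
14 → extends → [1, 2, 10, 14]
3 → replaces 10 → [1, 2, 3, 14]
16 → extends → [1, 2, 3, 14, 16]
19 → extends → [1, 2, 3, 14, 16, 19]
22 → extends → [1, 2, 3, 14, 16, 19, 22]
Longest strictly increasing subsequence has length 7, so deletions = 12 − 7 = 5.

5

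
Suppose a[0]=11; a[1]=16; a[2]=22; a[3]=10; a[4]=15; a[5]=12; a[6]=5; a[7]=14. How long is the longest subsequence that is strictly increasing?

3

Let dp[i] be the length of the longest such subsequence ending at index i:
i:      0  1  2  3  4  5  6  7
a[i]:  11 16 22 10 15 12  5 14
dp:     1  2  3  1  2  2  1  3
Maximum dp value is 3.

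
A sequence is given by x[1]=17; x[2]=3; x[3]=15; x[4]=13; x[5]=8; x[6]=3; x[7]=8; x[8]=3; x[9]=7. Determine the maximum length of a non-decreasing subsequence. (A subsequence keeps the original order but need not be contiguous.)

Track the smallest tail for each achievable length (allowing ties):
17 → extends → [17]
3 → replaces 17 → [3]
15 → extends → [3, 15]
13 → replaces 15 → [3, 13]
8 → replaces 13 → [3, 8]
3 → replaces 8 → [3, 3]
8 → extends → [3, 3, 8]
3 → replaces 8 → [3, 3, 3]
7 → extends → [3, 3, 3, 7]
Four tails, so the longest non-decreasing subsequence has length 4 (e.g. 3, 3, 3, 7).

4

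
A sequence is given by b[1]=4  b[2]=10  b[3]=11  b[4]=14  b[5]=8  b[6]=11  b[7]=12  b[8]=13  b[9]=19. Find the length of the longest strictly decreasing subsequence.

2

Negate each value so 'decreasing' becomes 'increasing', then run patience tails on the negated sequence:
-4 → extends → [-4]
-10 → replaces -4 → [-10]
-11 → replaces -10 → [-11]
-14 → replaces -11 → [-14]
-8 → extends → [-14, -8]
-11 → replaces -8 → [-14, -11]
-12 → replaces -11 → [-14, -12]
-13 → replaces -12 → [-14, -13]
-19 → replaces -14 → [-19, -13]
Two tails, so the longest strictly decreasing subsequence of the original has length 2.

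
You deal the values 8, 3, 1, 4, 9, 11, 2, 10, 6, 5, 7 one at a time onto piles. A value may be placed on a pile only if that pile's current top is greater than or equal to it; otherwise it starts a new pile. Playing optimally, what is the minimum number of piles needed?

Place each on the leftmost legal pile:
8 → new pile 1 (tops now [8])
3 → pile 1 (tops now [3])
1 → pile 1 (tops now [1])
4 → new pile 2 (tops now [1, 4])
9 → new pile 3 (tops now [1, 4, 9])
11 → new pile 4 (tops now [1, 4, 9, 11])
2 → pile 2 (tops now [1, 2, 9, 11])
10 → pile 4 (tops now [1, 2, 9, 10])
6 → pile 3 (tops now [1, 2, 6, 10])
5 → pile 3 (tops now [1, 2, 5, 10])
7 → pile 4 (tops now [1, 2, 5, 7])
Four piles.

4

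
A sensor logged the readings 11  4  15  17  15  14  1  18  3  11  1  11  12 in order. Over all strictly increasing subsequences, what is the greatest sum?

61

Let S[i] be the best sum of a strictly increasing subsequence ending at i:
i:      1  2  3  4  5  6  7  8  9 10 11 12 13
a[i]:  11  4 15 17 15 14  1 18  3 11  1 11 12
S:     11  4 26 43 26 25  1 61  4 15  1 15 27
Maximum is 61 (e.g. 11 + 15 + 17 + 18).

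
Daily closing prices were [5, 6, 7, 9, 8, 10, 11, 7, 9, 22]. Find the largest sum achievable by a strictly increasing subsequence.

70

Let S[i] be the best sum of a strictly increasing subsequence ending at i:
i:      1  2  3  4  5  6  7  8  9 10
a[i]:   5  6  7  9  8 10 11  7  9 22
S:      5 11 18 27 26 37 48 18 35 70
Maximum is 70 (e.g. 5 + 6 + 7 + 9 + 10 + 11 + 22).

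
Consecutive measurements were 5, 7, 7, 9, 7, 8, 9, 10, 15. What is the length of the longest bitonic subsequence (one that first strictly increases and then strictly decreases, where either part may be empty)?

6

inc[i] = longest strictly increasing subsequence ending at i; dec[i] = longest strictly decreasing subsequence starting at i:
i:      1  2  3  4  5  6  7  8  9
a[i]:   5  7  7  9  7  8  9 10 15
inc:    1  2  2  3  2  3  4  5  6
dec:    1  1  1  2  1  1  1  1  1
Best peak at i=9 (value 15): inc=6, dec=1, length 6+1−1 = 6.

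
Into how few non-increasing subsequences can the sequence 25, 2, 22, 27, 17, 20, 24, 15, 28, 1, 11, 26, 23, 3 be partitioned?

The minimum number of non-increasing subsequences covering a sequence equals the length of its longest strictly increasing subsequence.
LIS length is 5 (e.g. 2, 17, 20, 24, 28), so 5 piles are needed.

5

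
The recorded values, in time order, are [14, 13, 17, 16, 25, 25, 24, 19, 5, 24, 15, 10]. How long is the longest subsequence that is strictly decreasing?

Let dp[i] be the longest strictly decreasing subsequence ending at i:
i:      1  2  3  4  5  6  7  8  9 10 11 12
a[i]:  14 13 17 16 25 25 24 19  5 24 15 10
dp:     1  2  1  2  1  1  2  3  4  2  4  5
Maximum is 5.

5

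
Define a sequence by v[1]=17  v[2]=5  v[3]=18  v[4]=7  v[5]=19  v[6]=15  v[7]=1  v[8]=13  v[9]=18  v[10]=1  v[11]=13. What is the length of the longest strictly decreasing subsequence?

Negate each value so 'decreasing' becomes 'increasing', then run patience tails on the negated sequence:
-17 → extends → [-17]
-5 → extends → [-17, -5]
-18 → replaces -17 → [-18, -5]
-7 → replaces -5 → [-18, -7]
-19 → replaces -18 → [-19, -7]
-15 → replaces -7 → [-19, -15]
-1 → extends → [-19, -15, -1]
-13 → replaces -1 → [-19, -15, -13]
-18 → replaces -15 → [-19, -18, -13]
-1 → extends → [-19, -18, -13, -1]
-13 → already a tail → [-19, -18, -13, -1]
Four tails, so the longest strictly decreasing subsequence of the original has length 4.

4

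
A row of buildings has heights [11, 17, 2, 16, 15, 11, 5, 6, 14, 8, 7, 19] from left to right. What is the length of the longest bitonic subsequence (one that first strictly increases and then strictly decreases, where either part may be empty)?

7

inc[i] = longest strictly increasing subsequence ending at i; dec[i] = longest strictly decreasing subsequence starting at i:
i:      1  2  3  4  5  6  7  8  9 10 11 12
a[i]:  11 17  2 16 15 11  5  6 14  8  7 19
inc:    1  2  1  2  2  2  2  3  4  4  4  5
dec:    3  6  1  5  4  3  1  1  3  2  1  1
Best peak at i=2 (value 17): inc=2, dec=6, length 2+6−1 = 7.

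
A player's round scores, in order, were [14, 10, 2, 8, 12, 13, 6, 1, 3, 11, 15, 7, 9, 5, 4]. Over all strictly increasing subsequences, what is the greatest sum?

50

Let S[i] be the best sum of a strictly increasing subsequence ending at i:
i:      1  2  3  4  5  6  7  8  9 10 11 12 13 14 15
a[i]:  14 10  2  8 12 13  6  1  3 11 15  7  9  5  4
S:     14 10  2 10 22 35  8  1  5 21 50 15 24 10  9
Maximum is 50 (e.g. 2 + 8 + 12 + 13 + 15).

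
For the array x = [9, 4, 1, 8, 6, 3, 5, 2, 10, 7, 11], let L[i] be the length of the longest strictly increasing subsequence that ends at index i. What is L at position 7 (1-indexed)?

3

dp[i] = 1 + max{dp[j] : j<i, x[j]<x[i]} (or 1 if no such j):
i:      1  2  3  4  5  6  7  8  9 10 11
x[i]:   9  4  1  8  6  3  5  2 10  7 11
dp:     1  1  1  2  2  2  3  2  4  4  5
At index 7 the value is 3.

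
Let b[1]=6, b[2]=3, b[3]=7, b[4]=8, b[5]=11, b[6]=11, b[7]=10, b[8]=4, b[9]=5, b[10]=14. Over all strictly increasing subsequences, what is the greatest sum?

Let S[i] be the best sum of a strictly increasing subsequence ending at i:
i:      1  2  3  4  5  6  7  8  9 10
b[i]:   6  3  7  8 11 11 10  4  5 14
S:      6  3 13 21 32 32 31  7 12 46
Maximum is 46 (e.g. 6 + 7 + 8 + 11 + 14).

46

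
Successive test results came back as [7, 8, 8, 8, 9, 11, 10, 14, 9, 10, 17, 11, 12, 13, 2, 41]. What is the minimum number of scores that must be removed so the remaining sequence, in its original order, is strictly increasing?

Fewest deletions = n − (longest strictly increasing subsequence).
Patience tails:
7 → extends → [7]
8 → extends → [7, 8]
8 → already a tail → [7, 8]
8 → already a tail → [7, 8]
9 → extends → [7, 8, 9]
11 → extends → [7, 8, 9, 11]
10 → replaces 11 → [7, 8, 9, 10]
14 → extends → [7, 8, 9, 10, 14]
9 → already a tail → [7, 8, 9, 10, 14]
10 → already a tail → [7, 8, 9, 10, 14]
17 → extends → [7, 8, 9, 10, 14, 17]
11 → replaces 14 → [7, 8, 9, 10, 11, 17]
12 → replaces 17 → [7, 8, 9, 10, 11, 12]
13 → extends → [7, 8, 9, 10, 11, 12, 13]
2 → replaces 7 → [2, 8, 9, 10, 11, 12, 13]
41 → extends → [2, 8, 9, 10, 11, 12, 13, 41]
Longest strictly increasing subsequence has length 8, so deletions = 16 − 8 = 8.

8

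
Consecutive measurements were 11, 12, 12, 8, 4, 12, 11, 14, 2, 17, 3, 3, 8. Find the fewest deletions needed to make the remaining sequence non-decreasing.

7

Fewest deletions = n − (longest non-decreasing subsequence).
i:      1  2  3  4  5  6  7  8  9 10 11 12 13
a[i]:  11 12 12  8  4 12 11 14  2 17  3  3  8
dp:     1  2  3  1  1  4  2  5  1  6  2  3  4
max dp = 6, so deletions = 13 − 6 = 7.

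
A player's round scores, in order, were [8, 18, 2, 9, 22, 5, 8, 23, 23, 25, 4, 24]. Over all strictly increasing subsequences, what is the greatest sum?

Let S[i] be the best sum of a strictly increasing subsequence ending at i:
i:      1  2  3  4  5  6  7  8  9 10 11 12
a[i]:   8 18  2  9 22  5  8 23 23 25  4 24
S:      8 26  2 17 48  7 15 71 71 96  6 95
Maximum is 96 (e.g. 8 + 18 + 22 + 23 + 25).

96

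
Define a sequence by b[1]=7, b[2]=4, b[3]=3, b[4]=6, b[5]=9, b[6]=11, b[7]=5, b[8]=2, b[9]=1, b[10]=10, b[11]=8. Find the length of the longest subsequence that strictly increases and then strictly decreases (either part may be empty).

inc[i] = longest strictly increasing subsequence ending at i; dec[i] = longest strictly decreasing subsequence starting at i:
i:      1  2  3  4  5  6  7  8  9 10 11
b[i]:   7  4  3  6  9 11  5  2  1 10  8
inc:    1  1  1  2  3  4  2  1  1  4  3
dec:    5  4  3  4  4  4  3  2  1  2  1
Best peak at i=6 (value 11): inc=4, dec=4, length 4+4−1 = 7.

7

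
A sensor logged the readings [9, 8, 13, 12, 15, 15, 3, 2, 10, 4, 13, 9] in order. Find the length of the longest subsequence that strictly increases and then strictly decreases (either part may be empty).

inc[i] = longest strictly increasing subsequence ending at i; dec[i] = longest strictly decreasing subsequence starting at i:
i:      1  2  3  4  5  6  7  8  9 10 11 12
a[i]:   9  8 13 12 15 15  3  2 10  4 13  9
inc:    1  1  2  2  3  3  1  1  2  2  3  3
dec:    4  3  4  3  3  3  2  1  2  1  2  1
Best peak at i=3 (value 13): inc=2, dec=4, length 2+4−1 = 5.

5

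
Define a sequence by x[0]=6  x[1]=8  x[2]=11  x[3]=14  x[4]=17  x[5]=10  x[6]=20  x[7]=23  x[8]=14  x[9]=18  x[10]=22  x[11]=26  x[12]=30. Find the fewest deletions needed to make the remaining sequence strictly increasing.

4

Fewest deletions = n − (longest strictly increasing subsequence).
i:      0  1  2  3  4  5  6  7  8  9 10 11 12
x[i]:   6  8 11 14 17 10 20 23 14 18 22 26 30
dp:     1  2  3  4  5  3  6  7  4  6  7  8  9
max dp = 9, so deletions = 13 − 9 = 4.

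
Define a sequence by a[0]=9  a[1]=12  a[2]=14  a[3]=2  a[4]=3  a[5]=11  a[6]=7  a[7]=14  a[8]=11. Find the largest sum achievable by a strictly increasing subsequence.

35

Let S[i] be the best sum of a strictly increasing subsequence ending at i:
i:      0  1  2  3  4  5  6  7  8
a[i]:   9 12 14  2  3 11  7 14 11
S:      9 21 35  2  5 20 12 35 23
Maximum is 35 (e.g. 9 + 12 + 14).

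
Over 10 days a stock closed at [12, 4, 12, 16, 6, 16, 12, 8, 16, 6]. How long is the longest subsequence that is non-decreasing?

5

Let dp[i] be the length of the longest such subsequence ending at index i:
i:      1  2  3  4  5  6  7  8  9 10
a[i]:  12  4 12 16  6 16 12  8 16  6
dp:     1  1  2  3  2  4  3  3  5  3
Maximum dp value is 5.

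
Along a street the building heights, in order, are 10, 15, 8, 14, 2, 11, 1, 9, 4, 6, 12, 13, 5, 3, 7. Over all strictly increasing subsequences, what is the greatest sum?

46

Let S[i] be the best sum of a strictly increasing subsequence ending at i:
i:      1  2  3  4  5  6  7  8  9 10 11 12 13 14 15
a[i]:  10 15  8 14  2 11  1  9  4  6 12 13  5  3  7
S:     10 25  8 24  2 21  1 17  6 12 33 46 11  5 19
Maximum is 46 (e.g. 10 + 11 + 12 + 13).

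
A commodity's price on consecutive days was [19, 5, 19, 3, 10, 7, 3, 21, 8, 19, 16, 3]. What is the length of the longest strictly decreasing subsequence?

4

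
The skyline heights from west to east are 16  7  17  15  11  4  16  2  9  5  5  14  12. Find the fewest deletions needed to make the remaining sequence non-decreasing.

Fewest deletions = n − (longest non-decreasing subsequence).
i:      1  2  3  4  5  6  7  8  9 10 11 12 13
a[i]:  16  7 17 15 11  4 16  2  9  5  5 14 12
dp:     1  1  2  2  2  1  3  1  2  2  3  4  4
max dp = 4, so deletions = 13 − 4 = 9.

9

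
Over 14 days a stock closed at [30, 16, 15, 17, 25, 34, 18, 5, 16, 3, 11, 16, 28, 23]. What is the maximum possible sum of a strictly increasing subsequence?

Let S[i] be the best sum of a strictly increasing subsequence ending at i:
i:      1  2  3  4  5  6  7  8  9 10 11 12 13 14
a[i]:  30 16 15 17 25 34 18  5 16  3 11 16 28 23
S:     30 16 15 33 58 92 51  5 31  3 16 32 86 74
Maximum is 92 (e.g. 16 + 17 + 25 + 34).

92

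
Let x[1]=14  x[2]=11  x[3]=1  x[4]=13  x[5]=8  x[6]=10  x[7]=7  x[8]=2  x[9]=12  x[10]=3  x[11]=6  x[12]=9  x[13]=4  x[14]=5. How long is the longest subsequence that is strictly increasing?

Let dp[i] be the length of the longest such subsequence ending at index i:
i:      1  2  3  4  5  6  7  8  9 10 11 12 13 14
x[i]:  14 11  1 13  8 10  7  2 12  3  6  9  4  5
dp:     1  1  1  2  2  3  2  2  4  3  4  5  4  5
Maximum dp value is 5.

5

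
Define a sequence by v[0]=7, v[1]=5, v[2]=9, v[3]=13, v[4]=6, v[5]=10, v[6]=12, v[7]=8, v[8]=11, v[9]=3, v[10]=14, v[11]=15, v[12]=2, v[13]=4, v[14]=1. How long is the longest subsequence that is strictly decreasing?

Negate each value so 'decreasing' becomes 'increasing', then run patience tails on the negated sequence:
-7 → extends → [-7]
-5 → extends → [-7, -5]
-9 → replaces -7 → [-9, -5]
-13 → replaces -9 → [-13, -5]
-6 → replaces -5 → [-13, -6]
-10 → replaces -6 → [-13, -10]
-12 → replaces -10 → [-13, -12]
-8 → extends → [-13, -12, -8]
-11 → replaces -8 → [-13, -12, -11]
-3 → extends → [-13, -12, -11, -3]
-14 → replaces -13 → [-14, -12, -11, -3]
-15 → replaces -14 → [-15, -12, -11, -3]
-2 → extends → [-15, -12, -11, -3, -2]
-4 → replaces -3 → [-15, -12, -11, -4, -2]
-1 → extends → [-15, -12, -11, -4, -2, -1]
Six tails, so the longest strictly decreasing subsequence of the original has length 6.

6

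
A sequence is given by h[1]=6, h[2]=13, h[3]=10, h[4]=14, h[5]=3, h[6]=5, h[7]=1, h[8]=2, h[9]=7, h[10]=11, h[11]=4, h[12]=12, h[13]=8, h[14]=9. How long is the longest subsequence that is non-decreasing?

5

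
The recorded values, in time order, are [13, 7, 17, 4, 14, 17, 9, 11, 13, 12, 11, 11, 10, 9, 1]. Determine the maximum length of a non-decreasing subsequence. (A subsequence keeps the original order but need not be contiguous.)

5

Track the smallest tail for each achievable length (allowing ties):
13 → extends → [13]
7 → replaces 13 → [7]
17 → extends → [7, 17]
4 → replaces 7 → [4, 17]
14 → replaces 17 → [4, 14]
17 → extends → [4, 14, 17]
9 → replaces 14 → [4, 9, 17]
11 → replaces 17 → [4, 9, 11]
13 → extends → [4, 9, 11, 13]
12 → replaces 13 → [4, 9, 11, 12]
11 → replaces 12 → [4, 9, 11, 11]
11 → extends → [4, 9, 11, 11, 11]
10 → replaces 11 → [4, 9, 10, 11, 11]
9 → replaces 10 → [4, 9, 9, 11, 11]
1 → replaces 4 → [1, 9, 9, 11, 11]
Five tails, so the longest non-decreasing subsequence has length 5 (e.g. 7, 9, 11, 11, 11).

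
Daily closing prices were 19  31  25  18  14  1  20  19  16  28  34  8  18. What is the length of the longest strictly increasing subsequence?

Track the smallest tail for each achievable length (strict):
19 → extends → [19]
31 → extends → [19, 31]
25 → replaces 31 → [19, 25]
18 → replaces 19 → [18, 25]
14 → replaces 18 → [14, 25]
1 → replaces 14 → [1, 25]
20 → replaces 25 → [1, 20]
19 → replaces 20 → [1, 19]
16 → replaces 19 → [1, 16]
28 → extends → [1, 16, 28]
34 → extends → [1, 16, 28, 34]
8 → replaces 16 → [1, 8, 28, 34]
18 → replaces 28 → [1, 8, 18, 34]
Four tails, so the longest strictly increasing subsequence has length 4 (e.g. 19, 25, 28, 34).

4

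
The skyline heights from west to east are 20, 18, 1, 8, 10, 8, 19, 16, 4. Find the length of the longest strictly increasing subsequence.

Track the smallest tail for each achievable length (strict):
20 → extends → [20]
18 → replaces 20 → [18]
1 → replaces 18 → [1]
8 → extends → [1, 8]
10 → extends → [1, 8, 10]
8 → already a tail → [1, 8, 10]
19 → extends → [1, 8, 10, 19]
16 → replaces 19 → [1, 8, 10, 16]
4 → replaces 8 → [1, 4, 10, 16]
Four tails, so the longest strictly increasing subsequence has length 4 (e.g. 1, 8, 10, 19).

4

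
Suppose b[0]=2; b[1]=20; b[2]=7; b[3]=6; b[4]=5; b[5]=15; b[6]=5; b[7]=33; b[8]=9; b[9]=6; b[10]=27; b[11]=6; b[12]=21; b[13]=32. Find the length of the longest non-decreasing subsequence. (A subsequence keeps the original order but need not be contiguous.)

Let dp[i] be the length of the longest such subsequence ending at index i:
i:      0  1  2  3  4  5  6  7  8  9 10 11 12 13
b[i]:   2 20  7  6  5 15  5 33  9  6 27  6 21 32
dp:     1  2  2  2  2  3  3  4  4  4  5  5  6  7
Maximum dp value is 7.

7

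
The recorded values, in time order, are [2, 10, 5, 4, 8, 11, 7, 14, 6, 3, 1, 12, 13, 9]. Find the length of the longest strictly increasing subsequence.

6

Track the smallest tail for each achievable length (strict):
2 → extends → [2]
10 → extends → [2, 10]
5 → replaces 10 → [2, 5]
4 → replaces 5 → [2, 4]
8 → extends → [2, 4, 8]
11 → extends → [2, 4, 8, 11]
7 → replaces 8 → [2, 4, 7, 11]
14 → extends → [2, 4, 7, 11, 14]
6 → replaces 7 → [2, 4, 6, 11, 14]
3 → replaces 4 → [2, 3, 6, 11, 14]
1 → replaces 2 → [1, 3, 6, 11, 14]
12 → replaces 14 → [1, 3, 6, 11, 12]
13 → extends → [1, 3, 6, 11, 12, 13]
9 → replaces 11 → [1, 3, 6, 9, 12, 13]
Six tails, so the longest strictly increasing subsequence has length 6 (e.g. 2, 5, 8, 11, 12, 13).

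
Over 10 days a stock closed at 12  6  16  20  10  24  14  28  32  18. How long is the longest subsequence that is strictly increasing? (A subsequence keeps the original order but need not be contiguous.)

Track the smallest tail for each achievable length (strict):
12 → extends → [12]
6 → replaces 12 → [6]
16 → extends → [6, 16]
20 → extends → [6, 16, 20]
10 → replaces 16 → [6, 10, 20]
24 → extends → [6, 10, 20, 24]
14 → replaces 20 → [6, 10, 14, 24]
28 → extends → [6, 10, 14, 24, 28]
32 → extends → [6, 10, 14, 24, 28, 32]
18 → replaces 24 → [6, 10, 14, 18, 28, 32]
Six tails, so the longest strictly increasing subsequence has length 6 (e.g. 12, 16, 20, 24, 28, 32).

6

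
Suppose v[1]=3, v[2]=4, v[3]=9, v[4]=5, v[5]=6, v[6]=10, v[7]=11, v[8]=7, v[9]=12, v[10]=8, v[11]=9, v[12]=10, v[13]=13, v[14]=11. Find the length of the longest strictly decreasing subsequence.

Let dp[i] be the longest strictly decreasing subsequence ending at i:
i:      1  2  3  4  5  6  7  8  9 10 11 12 13 14
v[i]:   3  4  9  5  6 10 11  7 12  8  9 10 13 11
dp:     1  1  1  2  2  1  1  2  1  2  2  2  1  2
Maximum is 2.

2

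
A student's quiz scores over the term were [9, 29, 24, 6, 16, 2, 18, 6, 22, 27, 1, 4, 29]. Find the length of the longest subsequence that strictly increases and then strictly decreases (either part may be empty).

6

inc[i] = longest strictly increasing subsequence ending at i; dec[i] = longest strictly decreasing subsequence starting at i:
i:      1  2  3  4  5  6  7  8  9 10 11 12 13
a[i]:   9 29 24  6 16  2 18  6 22 27  1  4 29
inc:    1  2  2  1  2  1  3  2  4  5  1  2  6
dec:    4  5  4  3  3  2  3  2  2  2  1  1  1
Best peak at i=2 (value 29): inc=2, dec=5, length 2+5−1 = 6.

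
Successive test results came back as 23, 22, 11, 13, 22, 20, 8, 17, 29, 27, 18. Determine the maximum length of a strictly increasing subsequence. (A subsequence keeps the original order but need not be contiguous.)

4

Let dp[i] be the length of the longest such subsequence ending at index i:
i:      1  2  3  4  5  6  7  8  9 10 11
a[i]:  23 22 11 13 22 20  8 17 29 27 18
dp:     1  1  1  2  3  3  1  3  4  4  4
Maximum dp value is 4.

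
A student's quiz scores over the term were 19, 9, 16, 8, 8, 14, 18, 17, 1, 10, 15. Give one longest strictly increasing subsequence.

9, 16, 18

Patience tails give the LIS length; then backtrack through the dp parents:
19 → extends → [19]
9 → replaces 19 → [9]
16 → extends → [9, 16]
8 → replaces 9 → [8, 16]
8 → already a tail → [8, 16]
14 → replaces 16 → [8, 14]
18 → extends → [8, 14, 18]
17 → replaces 18 → [8, 14, 17]
1 → replaces 8 → [1, 14, 17]
10 → replaces 14 → [1, 10, 17]
15 → replaces 17 → [1, 10, 15]
Length 3; one witness is 9, 16, 18.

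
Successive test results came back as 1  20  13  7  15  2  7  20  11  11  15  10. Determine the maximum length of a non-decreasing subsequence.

6

Let dp[i] be the length of the longest such subsequence ending at index i:
i:      1  2  3  4  5  6  7  8  9 10 11 12
a[i]:   1 20 13  7 15  2  7 20 11 11 15 10
dp:     1  2  2  2  3  2  3  4  4  5  6  4
Maximum dp value is 6.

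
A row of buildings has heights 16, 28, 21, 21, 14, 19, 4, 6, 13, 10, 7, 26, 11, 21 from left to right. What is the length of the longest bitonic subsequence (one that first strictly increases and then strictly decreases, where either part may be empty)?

inc[i] = longest strictly increasing subsequence ending at i; dec[i] = longest strictly decreasing subsequence starting at i:
i:      1  2  3  4  5  6  7  8  9 10 11 12 13 14
a[i]:  16 28 21 21 14 19  4  6 13 10  7 26 11 21
inc:    1  2  2  2  1  2  1  2  3  3  3  4  4  5
dec:    5  6  5  5  4  4  1  1  3  2  1  2  1  1
Best peak at i=2 (value 28): inc=2, dec=6, length 2+6−1 = 7.

7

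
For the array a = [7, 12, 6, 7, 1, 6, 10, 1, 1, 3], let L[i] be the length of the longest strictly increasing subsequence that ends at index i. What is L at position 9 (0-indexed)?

2

dp[i] = 1 + max{dp[j] : j<i, a[j]<a[i]} (or 1 if no such j):
i:      0  1  2  3  4  5  6  7  8  9
a[i]:   7 12  6  7  1  6 10  1  1  3
dp:     1  2  1  2  1  2  3  1  1  2
At index 9 the value is 2.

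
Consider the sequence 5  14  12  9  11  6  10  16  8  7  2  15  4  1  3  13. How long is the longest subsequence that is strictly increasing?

4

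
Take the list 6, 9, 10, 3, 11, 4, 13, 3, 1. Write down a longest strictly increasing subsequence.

6, 9, 10, 11, 13

Patience tails give the LIS length; then backtrack through the dp parents:
6 → extends → [6]
9 → extends → [6, 9]
10 → extends → [6, 9, 10]
3 → replaces 6 → [3, 9, 10]
11 → extends → [3, 9, 10, 11]
4 → replaces 9 → [3, 4, 10, 11]
13 → extends → [3, 4, 10, 11, 13]
3 → already a tail → [3, 4, 10, 11, 13]
1 → replaces 3 → [1, 4, 10, 11, 13]
Length 5; one witness is 6, 9, 10, 11, 13.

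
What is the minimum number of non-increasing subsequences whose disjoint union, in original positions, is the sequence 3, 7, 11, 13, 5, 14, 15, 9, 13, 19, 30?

Place each on the leftmost legal pile:
3 → new pile 1 (tops now [3])
7 → new pile 2 (tops now [3, 7])
11 → new pile 3 (tops now [3, 7, 11])
13 → new pile 4 (tops now [3, 7, 11, 13])
5 → pile 2 (tops now [3, 5, 11, 13])
14 → new pile 5 (tops now [3, 5, 11, 13, 14])
15 → new pile 6 (tops now [3, 5, 11, 13, 14, 15])
9 → pile 3 (tops now [3, 5, 9, 13, 14, 15])
13 → pile 4 (tops now [3, 5, 9, 13, 14, 15])
19 → new pile 7 (tops now [3, 5, 9, 13, 14, 15, 19])
30 → new pile 8 (tops now [3, 5, 9, 13, 14, 15, 19, 30])
Eight piles.

8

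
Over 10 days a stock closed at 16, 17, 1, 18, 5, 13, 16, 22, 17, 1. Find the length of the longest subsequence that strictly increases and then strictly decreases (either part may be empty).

7

inc[i] = longest strictly increasing subsequence ending at i; dec[i] = longest strictly decreasing subsequence starting at i:
i:      1  2  3  4  5  6  7  8  9 10
a[i]:  16 17  1 18  5 13 16 22 17  1
inc:    1  2  1  3  2  3  4  5  5  1
dec:    3  3  1  3  2  2  2  3  2  1
Best peak at i=8 (value 22): inc=5, dec=3, length 5+3−1 = 7.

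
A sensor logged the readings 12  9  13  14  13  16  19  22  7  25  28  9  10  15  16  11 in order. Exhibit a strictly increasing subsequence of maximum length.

12, 13, 14, 16, 19, 22, 25, 28

Patience tails give the LIS length; then backtrack through the dp parents:
12 → extends → [12]
9 → replaces 12 → [9]
13 → extends → [9, 13]
14 → extends → [9, 13, 14]
13 → already a tail → [9, 13, 14]
16 → extends → [9, 13, 14, 16]
19 → extends → [9, 13, 14, 16, 19]
22 → extends → [9, 13, 14, 16, 19, 22]
7 → replaces 9 → [7, 13, 14, 16, 19, 22]
25 → extends → [7, 13, 14, 16, 19, 22, 25]
28 → extends → [7, 13, 14, 16, 19, 22, 25, 28]
9 → replaces 13 → [7, 9, 14, 16, 19, 22, 25, 28]
10 → replaces 14 → [7, 9, 10, 16, 19, 22, 25, 28]
15 → replaces 16 → [7, 9, 10, 15, 19, 22, 25, 28]
16 → replaces 19 → [7, 9, 10, 15, 16, 22, 25, 28]
11 → replaces 15 → [7, 9, 10, 11, 16, 22, 25, 28]
Length 8; one witness is 12, 13, 14, 16, 19, 22, 25, 28.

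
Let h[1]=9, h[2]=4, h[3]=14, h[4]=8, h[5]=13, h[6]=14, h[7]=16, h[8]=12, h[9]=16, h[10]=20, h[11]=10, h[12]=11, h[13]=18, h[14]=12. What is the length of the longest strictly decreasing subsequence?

4

Negate each value so 'decreasing' becomes 'increasing', then run patience tails on the negated sequence:
-9 → extends → [-9]
-4 → extends → [-9, -4]
-14 → replaces -9 → [-14, -4]
-8 → replaces -4 → [-14, -8]
-13 → replaces -8 → [-14, -13]
-14 → already a tail → [-14, -13]
-16 → replaces -14 → [-16, -13]
-12 → extends → [-16, -13, -12]
-16 → already a tail → [-16, -13, -12]
-20 → replaces -16 → [-20, -13, -12]
-10 → extends → [-20, -13, -12, -10]
-11 → replaces -10 → [-20, -13, -12, -11]
-18 → replaces -13 → [-20, -18, -12, -11]
-12 → already a tail → [-20, -18, -12, -11]
Four tails, so the longest strictly decreasing subsequence of the original has length 4.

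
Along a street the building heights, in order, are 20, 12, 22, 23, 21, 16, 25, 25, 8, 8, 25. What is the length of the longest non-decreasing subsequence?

6

Track the smallest tail for each achievable length (allowing ties):
20 → extends → [20]
12 → replaces 20 → [12]
22 → extends → [12, 22]
23 → extends → [12, 22, 23]
21 → replaces 22 → [12, 21, 23]
16 → replaces 21 → [12, 16, 23]
25 → extends → [12, 16, 23, 25]
25 → extends → [12, 16, 23, 25, 25]
8 → replaces 12 → [8, 16, 23, 25, 25]
8 → replaces 16 → [8, 8, 23, 25, 25]
25 → extends → [8, 8, 23, 25, 25, 25]
Six tails, so the longest non-decreasing subsequence has length 6 (e.g. 20, 22, 23, 25, 25, 25).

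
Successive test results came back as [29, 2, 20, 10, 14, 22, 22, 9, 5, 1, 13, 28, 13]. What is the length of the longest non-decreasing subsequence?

Let dp[i] be the length of the longest such subsequence ending at index i:
i:      1  2  3  4  5  6  7  8  9 10 11 12 13
a[i]:  29  2 20 10 14 22 22  9  5  1 13 28 13
dp:     1  1  2  2  3  4  5  2  2  1  3  6  4
Maximum dp value is 6.

6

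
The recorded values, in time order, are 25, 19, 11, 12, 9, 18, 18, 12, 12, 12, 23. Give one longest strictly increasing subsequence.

Patience tails give the LIS length; then backtrack through the dp parents:
25 → extends → [25]
19 → replaces 25 → [19]
11 → replaces 19 → [11]
12 → extends → [11, 12]
9 → replaces 11 → [9, 12]
18 → extends → [9, 12, 18]
18 → already a tail → [9, 12, 18]
12 → already a tail → [9, 12, 18]
12 → already a tail → [9, 12, 18]
12 → already a tail → [9, 12, 18]
23 → extends → [9, 12, 18, 23]
Length 4; one witness is 11, 12, 18, 23.

11, 12, 18, 23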